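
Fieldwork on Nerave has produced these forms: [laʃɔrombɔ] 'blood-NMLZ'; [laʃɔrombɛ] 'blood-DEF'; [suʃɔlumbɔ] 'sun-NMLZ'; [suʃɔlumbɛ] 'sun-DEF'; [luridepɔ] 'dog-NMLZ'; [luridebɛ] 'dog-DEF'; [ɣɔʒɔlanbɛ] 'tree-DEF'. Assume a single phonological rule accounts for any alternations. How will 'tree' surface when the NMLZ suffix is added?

[ɣɔʒɔlanbɔ]

The NMLZ suffix surfaces as [-bɔ] and [-pɔ], depending on the final segment of the stem.
The DEF suffix, which begins with [b], is invariant after every stem; so [b] is not altered by any rule here.
So the underlying form is /-pɔ/, and voiceless stops become voiced after a nasal.
After 'tree', which ends in a nasal, the suffix surfaces as [-bɔ], giving [ɣɔʒɔlanbɔ].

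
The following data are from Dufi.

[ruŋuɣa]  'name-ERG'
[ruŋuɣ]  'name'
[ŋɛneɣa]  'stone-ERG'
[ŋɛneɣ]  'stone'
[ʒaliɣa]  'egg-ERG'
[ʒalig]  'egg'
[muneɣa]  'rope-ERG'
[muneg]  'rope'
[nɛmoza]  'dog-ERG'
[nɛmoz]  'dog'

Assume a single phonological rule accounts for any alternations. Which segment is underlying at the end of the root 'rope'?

The root 'rope' surfaces as [muneɣa] and [muneg], with a stem-final [ɣ] ~ [g] alternation.
But 'name' keeps [ɣ] in both environments ([ruŋuɣa], [ruŋuɣ]), so there is no rule changing /ɣ/ to [g] in isolation.
So /g/ is underlying, and a rule of intervocalic spirantization — voiced stops become fricatives between vowels — gives [ɣ].

/g/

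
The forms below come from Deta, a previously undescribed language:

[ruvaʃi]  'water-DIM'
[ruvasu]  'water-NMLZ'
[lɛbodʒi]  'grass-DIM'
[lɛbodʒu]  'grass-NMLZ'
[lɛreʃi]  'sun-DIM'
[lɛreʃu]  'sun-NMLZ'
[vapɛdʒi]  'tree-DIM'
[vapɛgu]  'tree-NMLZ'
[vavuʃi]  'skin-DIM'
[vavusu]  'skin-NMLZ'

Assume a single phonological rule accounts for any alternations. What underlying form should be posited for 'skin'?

The root 'skin' surfaces as [vavuʃi] and [vavusu], with a stem-final [ʃ] ~ [s] alternation.
Compare 'sun', with invariant [ʃ] in [lɛreʃi] and [lɛreʃu]: an analysis with underlying /ʃ/ and a rule producing [s] before the NMLZ suffix would wrongly predict alternation here too.
Therefore /s/ is basic and [ʃ] is derived by palatalization before a front vowel (/g/ and /s/ become palato-alveolar [dʒ] and [ʃ] before a front vowel).
So 'skin' = /vavus/.

/vavus/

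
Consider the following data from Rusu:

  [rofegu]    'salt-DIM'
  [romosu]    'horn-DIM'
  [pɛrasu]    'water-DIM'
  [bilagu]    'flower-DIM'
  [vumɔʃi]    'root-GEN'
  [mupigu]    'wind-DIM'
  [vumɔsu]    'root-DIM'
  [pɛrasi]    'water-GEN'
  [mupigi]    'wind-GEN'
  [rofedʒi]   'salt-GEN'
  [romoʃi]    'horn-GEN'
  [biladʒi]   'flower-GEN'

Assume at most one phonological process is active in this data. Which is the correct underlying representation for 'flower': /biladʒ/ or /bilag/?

/biladʒ/

The root 'flower' surfaces as [biladʒi] and [bilagu], with a stem-final [dʒ] ~ [g] alternation.
If /g/ were underlying and a rule turned it into [dʒ] before the GEN suffix, 'wind' would also alternate; but it has [g] in both [mupigi] and [mupigu].
Therefore /dʒ/ is basic and [g] is derived by depalatalization (palato-alveolar /dʒ/ and /ʃ/ become [g] and [s] when no front vowel follows).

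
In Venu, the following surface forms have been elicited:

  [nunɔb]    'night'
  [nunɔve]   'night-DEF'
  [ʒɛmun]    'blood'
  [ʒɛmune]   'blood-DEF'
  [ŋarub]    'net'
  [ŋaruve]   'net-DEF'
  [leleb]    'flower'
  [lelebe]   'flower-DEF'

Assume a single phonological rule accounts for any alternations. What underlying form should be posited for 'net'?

/ŋaruv/

The stem for 'net' ends in [b] in [ŋarub] but [v] in [ŋaruve].
Compare 'flower', with invariant [b] in [leleb] and [lelebe]: an analysis with underlying /b/ and a rule producing [v] before the DEF suffix would wrongly predict alternation here too.
Therefore /v/ is basic and [b] is derived by word-final hardening (voiced fricatives become stops word-finally).
Hence 'net' is /ŋaruv/ underlyingly.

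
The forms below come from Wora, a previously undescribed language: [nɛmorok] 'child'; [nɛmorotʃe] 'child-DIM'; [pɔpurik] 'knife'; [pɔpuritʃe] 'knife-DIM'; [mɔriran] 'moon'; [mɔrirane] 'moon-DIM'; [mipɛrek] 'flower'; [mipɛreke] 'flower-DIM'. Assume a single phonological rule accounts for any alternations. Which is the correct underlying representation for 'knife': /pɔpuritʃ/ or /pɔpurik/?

/pɔpuritʃ/

The stem for 'knife' ends in [k] in [pɔpurik] but [tʃ] in [pɔpuritʃe].
But 'flower' keeps [k] in both environments ([mipɛrek], [mipɛreke]), so there is no rule changing /k/ to [tʃ] before the DIM suffix.
So /tʃ/ is underlying, and a rule of depalatalization — palato-alveolar /tʃ/ becomes [k] when no front vowel follows — gives [k].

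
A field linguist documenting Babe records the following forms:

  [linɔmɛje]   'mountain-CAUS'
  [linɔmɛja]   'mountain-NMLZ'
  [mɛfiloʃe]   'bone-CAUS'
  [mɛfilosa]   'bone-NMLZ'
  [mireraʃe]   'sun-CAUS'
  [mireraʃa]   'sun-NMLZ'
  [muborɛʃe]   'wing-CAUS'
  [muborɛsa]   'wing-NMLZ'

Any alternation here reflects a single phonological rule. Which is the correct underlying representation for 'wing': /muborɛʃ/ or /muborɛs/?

'wing' shows [ʃ] ~ [s] at the end of the stem ([muborɛʃe] vs [muborɛsa]).
But 'sun' keeps [ʃ] in both environments ([mireraʃe], [mireraʃa]), so there is no rule changing /ʃ/ to [s] before the NMLZ suffix.
So /s/ is underlying, and a rule of palatalization before a front vowel — /s/ becomes palato-alveolar [ʃ] before a front vowel — gives [ʃ].

/muborɛs/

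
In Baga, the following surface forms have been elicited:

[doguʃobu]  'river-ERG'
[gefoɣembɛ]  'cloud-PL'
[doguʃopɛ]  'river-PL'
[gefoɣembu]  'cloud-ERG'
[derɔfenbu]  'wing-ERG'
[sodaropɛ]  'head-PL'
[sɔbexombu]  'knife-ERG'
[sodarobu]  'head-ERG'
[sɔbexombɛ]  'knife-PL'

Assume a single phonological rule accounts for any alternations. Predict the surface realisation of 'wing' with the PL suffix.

[derɔfenbɛ]

The PL morpheme has two allomorphs, [-bɛ] and [-pɛ].
By contrast the ERG suffix keeps its initial [b] throughout — that segment must be underlying.
The PL suffix is therefore /-pɛ/ underlyingly, with post-nasal voicing: voiceless stops become voiced after a nasal.
After 'wing', which ends in a nasal, the suffix surfaces as [-bɛ], giving [derɔfenbɛ].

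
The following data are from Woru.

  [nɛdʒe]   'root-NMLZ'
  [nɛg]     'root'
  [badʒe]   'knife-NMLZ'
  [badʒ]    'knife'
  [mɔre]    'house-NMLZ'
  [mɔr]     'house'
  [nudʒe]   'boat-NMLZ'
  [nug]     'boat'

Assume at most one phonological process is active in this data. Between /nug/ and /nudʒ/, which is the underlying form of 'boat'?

/nug/

The root 'boat' surfaces as [nudʒe] and [nug], with a stem-final [dʒ] ~ [g] alternation.
Compare 'knife', with invariant [dʒ] in [badʒe] and [badʒ]: an analysis with underlying /dʒ/ and a rule producing [g] in isolation would wrongly predict alternation here too.
The underlying segment must be /g/; /g/ becomes palato-alveolar [dʒ] before a front vowel, yielding [dʒ] there.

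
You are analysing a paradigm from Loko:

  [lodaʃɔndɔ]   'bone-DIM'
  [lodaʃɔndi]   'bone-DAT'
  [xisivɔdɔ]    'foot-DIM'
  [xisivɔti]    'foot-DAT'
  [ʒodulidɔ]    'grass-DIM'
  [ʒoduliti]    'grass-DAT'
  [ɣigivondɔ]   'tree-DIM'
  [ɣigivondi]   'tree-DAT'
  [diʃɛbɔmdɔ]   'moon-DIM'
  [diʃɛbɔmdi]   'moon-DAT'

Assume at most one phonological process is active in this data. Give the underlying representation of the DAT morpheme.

/-ti/

The DAT suffix surfaces as [-di] and [-ti], depending on the final segment of the stem.
The DIM suffix, which begins with [d], is invariant after every stem; so [d] is not altered by any rule here.
So the underlying form is /-ti/, and voiceless stops become voiced after a nasal.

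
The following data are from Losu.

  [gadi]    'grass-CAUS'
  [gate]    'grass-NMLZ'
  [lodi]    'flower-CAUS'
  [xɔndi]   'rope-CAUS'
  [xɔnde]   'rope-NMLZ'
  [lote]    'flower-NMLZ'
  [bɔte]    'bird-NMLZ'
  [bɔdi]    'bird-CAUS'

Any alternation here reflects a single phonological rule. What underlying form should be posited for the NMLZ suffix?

/-te/

The NMLZ morpheme has two allomorphs, [-de] and [-te].
By contrast the CAUS suffix keeps its initial [d] throughout — that segment must be underlying.
So the underlying form is /-te/, and voiceless stops become voiced after a nasal.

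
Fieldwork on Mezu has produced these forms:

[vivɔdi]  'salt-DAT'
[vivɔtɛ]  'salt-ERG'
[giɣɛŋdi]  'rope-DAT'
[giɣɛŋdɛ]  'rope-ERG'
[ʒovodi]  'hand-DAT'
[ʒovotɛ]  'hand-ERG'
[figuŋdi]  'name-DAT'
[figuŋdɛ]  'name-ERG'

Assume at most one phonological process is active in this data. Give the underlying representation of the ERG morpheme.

The ERG suffix surfaces as [-dɛ] and [-tɛ], depending on the final segment of the stem.
By contrast the DAT suffix keeps its initial [d] throughout — that segment must be underlying.
So the underlying form is /-tɛ/, and voiceless stops become voiced after a nasal.

/-tɛ/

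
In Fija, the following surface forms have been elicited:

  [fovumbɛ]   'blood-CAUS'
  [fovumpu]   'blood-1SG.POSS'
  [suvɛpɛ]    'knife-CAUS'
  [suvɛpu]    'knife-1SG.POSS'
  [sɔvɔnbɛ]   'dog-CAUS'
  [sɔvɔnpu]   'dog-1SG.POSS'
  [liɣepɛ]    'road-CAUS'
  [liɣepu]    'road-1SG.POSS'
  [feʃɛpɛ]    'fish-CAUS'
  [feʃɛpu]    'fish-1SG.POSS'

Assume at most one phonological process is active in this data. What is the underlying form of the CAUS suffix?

/-bɛ/

The CAUS suffix surfaces as [-bɛ] and [-pɛ], depending on the final segment of the stem.
The 1SG.POSS suffix, which begins with [p], is invariant after every stem; so [p] is not altered by any rule here.
So the underlying form is /-bɛ/, and voiced stops become voiceless after a vowel.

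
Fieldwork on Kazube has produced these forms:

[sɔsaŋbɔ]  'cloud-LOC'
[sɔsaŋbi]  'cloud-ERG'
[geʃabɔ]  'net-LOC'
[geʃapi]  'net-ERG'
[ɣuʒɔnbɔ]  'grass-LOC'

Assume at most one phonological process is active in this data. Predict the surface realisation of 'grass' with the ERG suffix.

[ɣuʒɔnbi]

The ERG suffix surfaces as [-bi] and [-pi], depending on the final segment of the stem.
The LOC suffix, which begins with [b], is invariant after every stem; so [b] is not altered by any rule here.
The ERG suffix is therefore /-pi/ underlyingly, with post-nasal voicing: voiceless stops become voiced after a nasal.
After 'grass', which ends in a nasal, the suffix surfaces as [-bi], giving [ɣuʒɔnbi].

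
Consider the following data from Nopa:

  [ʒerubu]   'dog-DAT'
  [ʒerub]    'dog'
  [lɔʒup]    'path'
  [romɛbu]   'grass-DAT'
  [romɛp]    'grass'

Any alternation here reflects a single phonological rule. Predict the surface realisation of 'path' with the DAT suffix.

[lɔʒubu]

The root 'grass' surfaces as [romɛbu] and [romɛp], with a stem-final [b] ~ [p] alternation.
If /b/ were underlying and a rule turned it into [p] in isolation, 'dog' would also alternate; but it has [b] in both [ʒerubu] and [ʒerub].
The alternation reflects intervocalic voicing: voiceless stops become voiced between vowels. /p/ is underlying.
From [lɔʒup] the stem 'path' is /lɔʒup/; between vowels this yields [lɔʒubu].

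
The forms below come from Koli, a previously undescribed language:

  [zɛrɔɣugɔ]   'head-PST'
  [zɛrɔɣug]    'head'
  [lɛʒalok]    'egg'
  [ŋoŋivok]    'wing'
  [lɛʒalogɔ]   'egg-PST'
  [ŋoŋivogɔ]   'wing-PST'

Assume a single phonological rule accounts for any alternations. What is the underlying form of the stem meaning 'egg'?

/lɛʒalok/

'egg' shows [k] ~ [g] at the end of the stem ([lɛʒalok] vs [lɛʒalogɔ]).
Compare 'head', with invariant [g] in [zɛrɔɣug] and [zɛrɔɣugɔ]: an analysis with underlying /g/ and a rule producing [k] in isolation would wrongly predict alternation here too.
The underlying segment must be /k/; voiceless stops become voiced between vowels, yielding [g] there.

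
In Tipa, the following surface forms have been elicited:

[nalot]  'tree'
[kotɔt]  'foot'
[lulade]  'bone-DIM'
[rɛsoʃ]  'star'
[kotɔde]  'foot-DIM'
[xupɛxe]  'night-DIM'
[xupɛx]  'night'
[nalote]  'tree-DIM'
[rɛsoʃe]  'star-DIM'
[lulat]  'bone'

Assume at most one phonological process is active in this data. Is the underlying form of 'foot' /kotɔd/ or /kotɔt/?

/kotɔd/

The root 'foot' surfaces as [kotɔt] and [kotɔde], with a stem-final [t] ~ [d] alternation.
If /t/ were underlying and a rule turned it into [d] before the DIM suffix, 'tree' would also alternate; but it has [t] in both [nalot] and [nalote].
So /d/ is underlying, and a rule of word-final obstruent devoicing — voiced obstruents become voiceless word-finally — gives [t].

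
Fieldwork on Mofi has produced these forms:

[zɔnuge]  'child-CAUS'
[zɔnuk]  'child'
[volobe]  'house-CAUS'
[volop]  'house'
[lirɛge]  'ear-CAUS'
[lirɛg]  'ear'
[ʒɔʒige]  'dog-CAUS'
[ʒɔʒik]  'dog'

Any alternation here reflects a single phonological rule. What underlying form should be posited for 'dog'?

/ʒɔʒik/

In [ʒɔʒige] and [ʒɔʒik] the final segment of 'dog' alternates: [g] ~ [k].
But 'ear' keeps [g] in both environments ([lirɛge], [lirɛg]), so there is no rule changing /g/ to [k] in isolation.
Therefore /k/ is basic and [g] is derived by intervocalic voicing (voiceless stops become voiced between vowels).
Hence 'dog' is /ʒɔʒik/ underlyingly.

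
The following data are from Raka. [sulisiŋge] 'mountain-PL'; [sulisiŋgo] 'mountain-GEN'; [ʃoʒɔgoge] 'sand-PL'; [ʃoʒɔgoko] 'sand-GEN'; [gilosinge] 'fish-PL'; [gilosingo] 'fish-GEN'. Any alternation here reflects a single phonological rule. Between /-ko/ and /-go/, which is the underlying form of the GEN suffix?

/-ko/

The GEN suffix surfaces as [-go] and [-ko], depending on the final segment of the stem.
The PL suffix, which begins with [g], is invariant after every stem; so [g] is not altered by any rule here.
The GEN suffix is therefore /-ko/ underlyingly, with post-nasal voicing: voiceless stops become voiced after a nasal.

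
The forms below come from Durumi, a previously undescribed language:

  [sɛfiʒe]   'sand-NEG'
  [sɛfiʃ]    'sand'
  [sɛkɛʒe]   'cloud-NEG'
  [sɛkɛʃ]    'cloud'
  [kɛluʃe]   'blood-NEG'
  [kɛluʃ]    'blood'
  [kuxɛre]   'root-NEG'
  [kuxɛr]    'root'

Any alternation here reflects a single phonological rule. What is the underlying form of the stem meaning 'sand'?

The root 'sand' surfaces as [sɛfiʒe] and [sɛfiʃ], with a stem-final [ʒ] ~ [ʃ] alternation.
The stem 'blood' ([kɛluʃe], [kɛluʃ]) shows [ʃ] unchanged in both environments, so [ʃ] cannot be basic with [ʒ] derived before the NEG suffix.
So /ʒ/ is underlying, and a rule of word-final obstruent devoicing — voiced obstruents become voiceless word-finally — gives [ʃ].
So 'sand' = /sɛfiʒ/.

/sɛfiʒ/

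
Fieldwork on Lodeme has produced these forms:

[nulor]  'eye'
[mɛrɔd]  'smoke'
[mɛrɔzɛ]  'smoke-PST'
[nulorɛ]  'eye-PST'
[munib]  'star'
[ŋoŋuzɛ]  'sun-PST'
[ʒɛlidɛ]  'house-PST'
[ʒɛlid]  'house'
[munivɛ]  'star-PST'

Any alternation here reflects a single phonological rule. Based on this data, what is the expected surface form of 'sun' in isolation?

[ŋoŋud]

The root 'smoke' surfaces as [mɛrɔd] and [mɛrɔzɛ], with a stem-final [d] ~ [z] alternation.
Compare 'house', with invariant [d] in [ʒɛlid] and [ʒɛlidɛ]: an analysis with underlying /d/ and a rule producing [z] before the PST suffix would wrongly predict alternation here too.
The alternation reflects word-final hardening: voiced fricatives become stops word-finally. /z/ is underlying.
The one attested form of 'sun', [ŋoŋuzɛ], shows underlying /ŋoŋuz/. Applying the same rule word-finally gives [ŋoŋud].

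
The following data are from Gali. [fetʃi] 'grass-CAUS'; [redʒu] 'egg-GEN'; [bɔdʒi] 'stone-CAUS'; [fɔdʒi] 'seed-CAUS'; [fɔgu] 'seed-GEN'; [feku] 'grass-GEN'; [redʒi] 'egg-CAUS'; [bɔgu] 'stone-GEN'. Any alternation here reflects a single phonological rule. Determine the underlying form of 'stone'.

The stem for 'stone' ends in [dʒ] in [bɔdʒi] but [g] in [bɔgu].
The stem 'egg' ([redʒi], [redʒu]) shows [dʒ] unchanged in both environments, so [dʒ] cannot be basic with [g] derived before the GEN suffix.
Therefore /g/ is basic and [dʒ] is derived by palatalization before a front vowel (/k/ and /g/ become palato-alveolar [tʃ] and [dʒ] before a front vowel).
The underlying form of 'stone' is therefore /bɔg/.

/bɔg/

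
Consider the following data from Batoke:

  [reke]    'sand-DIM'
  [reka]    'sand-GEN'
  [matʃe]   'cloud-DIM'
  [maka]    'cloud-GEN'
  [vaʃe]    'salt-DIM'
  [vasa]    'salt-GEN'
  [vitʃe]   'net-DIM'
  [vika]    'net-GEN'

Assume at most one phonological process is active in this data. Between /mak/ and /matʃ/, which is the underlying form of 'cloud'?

In [matʃe] and [maka] the final segment of 'cloud' alternates: [tʃ] ~ [k].
The stem 'sand' ([reke], [reka]) shows [k] unchanged in both environments, so [k] cannot be basic with [tʃ] derived before the DIM suffix.
Therefore /tʃ/ is basic and [k] is derived by depalatalization (palato-alveolar /tʃ/ and /ʃ/ become [k] and [s] when no front vowel follows).

/matʃ/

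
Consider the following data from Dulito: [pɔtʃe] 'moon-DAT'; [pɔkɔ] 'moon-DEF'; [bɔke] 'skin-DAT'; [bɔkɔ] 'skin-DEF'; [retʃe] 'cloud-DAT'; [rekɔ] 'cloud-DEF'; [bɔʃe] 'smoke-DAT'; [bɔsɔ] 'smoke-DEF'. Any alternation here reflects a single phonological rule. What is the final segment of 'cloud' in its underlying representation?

The root 'cloud' surfaces as [retʃe] and [rekɔ], with a stem-final [tʃ] ~ [k] alternation.
If /k/ were underlying and a rule turned it into [tʃ] before the DAT suffix, 'skin' would also alternate; but it has [k] in both [bɔke] and [bɔkɔ].
The alternation reflects depalatalization: palato-alveolar /tʃ/ and /ʃ/ become [k] and [s] when no front vowel follows. /tʃ/ is underlying.

/tʃ/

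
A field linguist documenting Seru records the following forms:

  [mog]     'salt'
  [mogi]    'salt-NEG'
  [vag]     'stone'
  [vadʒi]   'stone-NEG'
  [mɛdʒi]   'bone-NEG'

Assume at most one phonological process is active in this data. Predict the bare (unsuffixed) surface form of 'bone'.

In [vag] and [vadʒi] the final segment of 'stone' alternates: [g] ~ [dʒ].
Compare 'salt', with invariant [g] in [mog] and [mogi]: an analysis with underlying /g/ and a rule producing [dʒ] before the NEG suffix would wrongly predict alternation here too.
So /dʒ/ is underlying, and a rule of depalatalization — palato-alveolar /dʒ/ becomes [g] when no front vowel follows — gives [g].
The one attested form of 'bone', [mɛdʒi], shows underlying /mɛdʒ/. Applying the same rule when no front vowel follows gives [mɛg].

[mɛg]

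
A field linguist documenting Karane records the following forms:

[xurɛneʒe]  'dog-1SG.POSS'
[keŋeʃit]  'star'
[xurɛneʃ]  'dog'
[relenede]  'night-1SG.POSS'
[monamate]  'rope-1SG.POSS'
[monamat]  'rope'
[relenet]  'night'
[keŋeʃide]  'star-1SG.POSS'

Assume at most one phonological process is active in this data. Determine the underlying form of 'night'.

The root 'night' surfaces as [relenede] and [relenet], with a stem-final [d] ~ [t] alternation.
If /t/ were underlying and a rule turned it into [d] before the 1SG.POSS suffix, 'rope' would also alternate; but it has [t] in both [monamate] and [monamat].
The underlying segment must be /d/; voiced obstruents become voiceless word-finally, yielding [t] there.
Hence 'night' is /relened/ underlyingly.

/relened/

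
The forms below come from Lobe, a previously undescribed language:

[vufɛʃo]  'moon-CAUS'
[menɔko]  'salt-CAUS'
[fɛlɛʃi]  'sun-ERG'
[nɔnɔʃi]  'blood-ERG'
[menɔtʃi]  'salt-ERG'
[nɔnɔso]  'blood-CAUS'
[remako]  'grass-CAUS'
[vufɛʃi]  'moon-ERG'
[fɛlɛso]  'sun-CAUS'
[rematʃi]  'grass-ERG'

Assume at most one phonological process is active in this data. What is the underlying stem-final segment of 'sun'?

'sun' shows [ʃ] ~ [s] at the end of the stem ([fɛlɛʃi] vs [fɛlɛso]).
If /ʃ/ were underlying and a rule turned it into [s] before the CAUS suffix, 'moon' would also alternate; but it has [ʃ] in both [vufɛʃi] and [vufɛʃo].
So /s/ is underlying, and a rule of palatalization before a front vowel — /k/ and /s/ become palato-alveolar [tʃ] and [ʃ] before a front vowel — gives [ʃ].

/s/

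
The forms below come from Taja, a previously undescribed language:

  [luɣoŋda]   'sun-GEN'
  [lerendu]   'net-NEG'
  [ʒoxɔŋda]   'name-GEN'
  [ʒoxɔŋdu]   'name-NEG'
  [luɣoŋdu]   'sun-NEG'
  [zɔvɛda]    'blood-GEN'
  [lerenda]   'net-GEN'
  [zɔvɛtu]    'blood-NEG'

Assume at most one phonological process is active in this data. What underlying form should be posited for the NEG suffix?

/-tu/

The NEG morpheme has two allomorphs, [-du] and [-tu].
The GEN suffix, which begins with [d], is invariant after every stem; so [d] is not altered by any rule here.
So the underlying form is /-tu/, and voiceless stops become voiced after a nasal.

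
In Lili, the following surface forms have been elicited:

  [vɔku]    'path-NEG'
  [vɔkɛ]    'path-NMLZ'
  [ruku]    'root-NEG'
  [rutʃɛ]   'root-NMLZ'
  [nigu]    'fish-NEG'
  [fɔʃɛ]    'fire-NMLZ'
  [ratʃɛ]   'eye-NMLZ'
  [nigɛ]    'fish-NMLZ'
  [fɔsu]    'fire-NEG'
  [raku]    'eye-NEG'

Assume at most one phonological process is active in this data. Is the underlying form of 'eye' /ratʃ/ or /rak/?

The root 'eye' surfaces as [ratʃɛ] and [raku], with a stem-final [tʃ] ~ [k] alternation.
The stem 'path' ([vɔkɛ], [vɔku]) shows [k] unchanged in both environments, so [k] cannot be basic with [tʃ] derived before the NMLZ suffix.
The alternation reflects depalatalization: palato-alveolar /tʃ/ and /ʃ/ become [k] and [s] when no front vowel follows. /tʃ/ is underlying.

/ratʃ/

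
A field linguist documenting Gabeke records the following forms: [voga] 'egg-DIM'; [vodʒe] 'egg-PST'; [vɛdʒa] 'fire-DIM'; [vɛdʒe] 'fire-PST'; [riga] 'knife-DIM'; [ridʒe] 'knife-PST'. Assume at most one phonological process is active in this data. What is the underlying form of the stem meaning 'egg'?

/vog/

In [voga] and [vodʒe] the final segment of 'egg' alternates: [g] ~ [dʒ].
But 'fire' keeps [dʒ] in both environments ([vɛdʒa], [vɛdʒe]), so there is no rule changing /dʒ/ to [g] before the DIM suffix.
Therefore /g/ is basic and [dʒ] is derived by palatalization before a front vowel (/g/ becomes palato-alveolar [dʒ] before a front vowel).
Hence 'egg' is /vog/ underlyingly.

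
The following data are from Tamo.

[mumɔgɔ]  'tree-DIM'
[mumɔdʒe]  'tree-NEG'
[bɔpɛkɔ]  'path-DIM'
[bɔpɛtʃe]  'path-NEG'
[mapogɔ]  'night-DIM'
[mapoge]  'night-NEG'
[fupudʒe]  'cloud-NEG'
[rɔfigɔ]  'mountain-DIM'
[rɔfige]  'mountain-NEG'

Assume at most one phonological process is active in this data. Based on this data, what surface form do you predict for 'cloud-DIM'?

In [mumɔgɔ] and [mumɔdʒe] the final segment of 'tree' alternates: [g] ~ [dʒ].
But 'night' keeps [g] in both environments ([mapogɔ], [mapoge]), so there is no rule changing /g/ to [dʒ] before the NEG suffix.
So /dʒ/ is underlying, and a rule of depalatalization — palato-alveolar /tʃ/ and /dʒ/ become [k] and [g] when no front vowel follows — gives [g].
From [fupudʒe] the stem 'cloud' is /fupudʒ/; when no front vowel follows this yields [fupugɔ].

[fupugɔ]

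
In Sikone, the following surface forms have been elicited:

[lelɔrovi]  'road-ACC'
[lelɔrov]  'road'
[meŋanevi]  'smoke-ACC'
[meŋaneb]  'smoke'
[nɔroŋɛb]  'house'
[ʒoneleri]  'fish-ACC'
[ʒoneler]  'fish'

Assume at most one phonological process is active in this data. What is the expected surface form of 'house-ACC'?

'smoke' shows [v] ~ [b] at the end of the stem ([meŋanevi] vs [meŋaneb]).
If /v/ were underlying and a rule turned it into [b] in isolation, 'road' would also alternate; but it has [v] in both [lelɔrovi] and [lelɔrov].
The underlying segment must be /b/; voiced stops become fricatives between vowels, yielding [v] there.
The one attested form of 'house', [nɔroŋɛb], shows underlying /nɔroŋɛb/. Applying the same rule between vowels gives [nɔroŋɛvi].

[nɔroŋɛvi]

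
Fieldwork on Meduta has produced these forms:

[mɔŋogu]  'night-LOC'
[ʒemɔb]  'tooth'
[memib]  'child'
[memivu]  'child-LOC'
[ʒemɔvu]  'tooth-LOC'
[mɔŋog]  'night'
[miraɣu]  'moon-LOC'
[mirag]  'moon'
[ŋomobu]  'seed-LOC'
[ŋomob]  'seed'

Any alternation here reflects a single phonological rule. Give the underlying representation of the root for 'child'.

The stem for 'child' ends in [v] in [memivu] but [b] in [memib].
But 'seed' keeps [b] in both environments ([ŋomobu], [ŋomob]), so there is no rule changing /b/ to [v] before the LOC suffix.
So /v/ is underlying, and a rule of word-final hardening — voiced fricatives become stops word-finally — gives [b].

/memiv/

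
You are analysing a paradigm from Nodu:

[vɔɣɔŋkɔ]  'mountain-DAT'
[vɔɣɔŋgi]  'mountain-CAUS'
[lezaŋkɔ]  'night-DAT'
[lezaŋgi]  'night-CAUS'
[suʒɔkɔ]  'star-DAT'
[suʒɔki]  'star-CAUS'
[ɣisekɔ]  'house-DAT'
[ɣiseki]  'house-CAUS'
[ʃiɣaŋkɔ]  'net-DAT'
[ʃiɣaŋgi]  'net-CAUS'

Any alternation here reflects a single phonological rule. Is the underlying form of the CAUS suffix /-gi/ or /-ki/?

The CAUS suffix surfaces as [-gi] and [-ki], depending on the final segment of the stem.
By contrast the DAT suffix keeps its initial [k] throughout — that segment must be underlying.
So the underlying form is /-gi/, and voiced stops become voiceless after a vowel.

/-gi/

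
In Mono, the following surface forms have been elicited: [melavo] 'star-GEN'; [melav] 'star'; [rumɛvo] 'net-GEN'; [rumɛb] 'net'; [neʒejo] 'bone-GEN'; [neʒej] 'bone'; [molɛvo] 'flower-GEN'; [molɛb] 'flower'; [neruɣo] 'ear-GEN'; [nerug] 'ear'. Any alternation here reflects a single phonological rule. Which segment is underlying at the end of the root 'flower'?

The root 'flower' surfaces as [molɛvo] and [molɛb], with a stem-final [v] ~ [b] alternation.
Compare 'star', with invariant [v] in [melavo] and [melav]: an analysis with underlying /v/ and a rule producing [b] in isolation would wrongly predict alternation here too.
Therefore /b/ is basic and [v] is derived by intervocalic spirantization (voiced stops become fricatives between vowels).

/b/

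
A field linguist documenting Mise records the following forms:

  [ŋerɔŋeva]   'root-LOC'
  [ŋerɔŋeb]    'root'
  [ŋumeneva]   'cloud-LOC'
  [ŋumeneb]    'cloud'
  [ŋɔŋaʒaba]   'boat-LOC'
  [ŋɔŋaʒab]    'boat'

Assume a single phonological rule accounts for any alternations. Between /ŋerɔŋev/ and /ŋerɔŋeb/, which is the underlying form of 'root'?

'root' shows [v] ~ [b] at the end of the stem ([ŋerɔŋeva] vs [ŋerɔŋeb]).
The stem 'boat' ([ŋɔŋaʒaba], [ŋɔŋaʒab]) shows [b] unchanged in both environments, so [b] cannot be basic with [v] derived before the LOC suffix.
So /v/ is underlying, and a rule of word-final hardening — voiced fricatives become stops word-finally — gives [b].

/ŋerɔŋev/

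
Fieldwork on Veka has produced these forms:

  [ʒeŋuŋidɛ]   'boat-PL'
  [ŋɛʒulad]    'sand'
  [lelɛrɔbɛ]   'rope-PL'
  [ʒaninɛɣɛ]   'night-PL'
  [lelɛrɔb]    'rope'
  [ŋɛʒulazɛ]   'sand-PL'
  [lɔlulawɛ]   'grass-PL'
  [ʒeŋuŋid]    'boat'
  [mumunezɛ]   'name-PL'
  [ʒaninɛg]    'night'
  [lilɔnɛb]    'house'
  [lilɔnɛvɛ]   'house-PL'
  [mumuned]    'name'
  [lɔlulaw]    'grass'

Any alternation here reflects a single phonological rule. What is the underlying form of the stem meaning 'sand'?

'sand' shows [z] ~ [d] at the end of the stem ([ŋɛʒulazɛ] vs [ŋɛʒulad]).
The stem 'boat' ([ʒeŋuŋidɛ], [ʒeŋuŋid]) shows [d] unchanged in both environments, so [d] cannot be basic with [z] derived before the PL suffix.
So /z/ is underlying, and a rule of word-final hardening — voiced fricatives become stops word-finally — gives [d].

/ŋɛʒulaz/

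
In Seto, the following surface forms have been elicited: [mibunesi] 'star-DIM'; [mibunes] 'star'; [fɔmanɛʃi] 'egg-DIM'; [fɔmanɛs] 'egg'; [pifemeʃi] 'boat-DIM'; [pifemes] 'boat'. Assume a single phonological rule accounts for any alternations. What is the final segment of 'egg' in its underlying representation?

The root 'egg' surfaces as [fɔmanɛʃi] and [fɔmanɛs], with a stem-final [ʃ] ~ [s] alternation.
But 'star' keeps [s] in both environments ([mibunesi], [mibunes]), so there is no rule changing /s/ to [ʃ] before the DIM suffix.
The alternation reflects depalatalization: palato-alveolar /ʃ/ becomes [s] when no front vowel follows. /ʃ/ is underlying.

/ʃ/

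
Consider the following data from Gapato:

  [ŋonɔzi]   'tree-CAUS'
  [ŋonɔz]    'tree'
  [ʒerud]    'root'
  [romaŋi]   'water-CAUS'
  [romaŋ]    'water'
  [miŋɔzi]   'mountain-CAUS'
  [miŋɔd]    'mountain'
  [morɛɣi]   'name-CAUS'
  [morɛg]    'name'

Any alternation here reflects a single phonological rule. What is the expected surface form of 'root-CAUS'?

The stem for 'mountain' ends in [z] in [miŋɔzi] but [d] in [miŋɔd].
The stem 'tree' ([ŋonɔzi], [ŋonɔz]) shows [z] unchanged in both environments, so [z] cannot be basic with [d] derived in isolation.
So /d/ is underlying, and a rule of intervocalic spirantization — voiced stops become fricatives between vowels — gives [z].
From [ʒerud] the stem 'root' is /ʒerud/; between vowels this yields [ʒeruzi].

[ʒeruzi]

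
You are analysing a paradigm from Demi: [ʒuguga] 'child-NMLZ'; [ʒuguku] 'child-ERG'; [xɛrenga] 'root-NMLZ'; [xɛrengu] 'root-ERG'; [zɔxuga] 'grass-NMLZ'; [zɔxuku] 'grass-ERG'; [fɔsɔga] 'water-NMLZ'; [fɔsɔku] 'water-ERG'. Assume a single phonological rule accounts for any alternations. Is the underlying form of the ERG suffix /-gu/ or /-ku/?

/-ku/

The ERG suffix surfaces as [-gu] and [-ku], depending on the final segment of the stem.
The NMLZ suffix, which begins with [g], is invariant after every stem; so [g] is not altered by any rule here.
The ERG suffix is therefore /-ku/ underlyingly, with post-nasal voicing: voiceless stops become voiced after a nasal.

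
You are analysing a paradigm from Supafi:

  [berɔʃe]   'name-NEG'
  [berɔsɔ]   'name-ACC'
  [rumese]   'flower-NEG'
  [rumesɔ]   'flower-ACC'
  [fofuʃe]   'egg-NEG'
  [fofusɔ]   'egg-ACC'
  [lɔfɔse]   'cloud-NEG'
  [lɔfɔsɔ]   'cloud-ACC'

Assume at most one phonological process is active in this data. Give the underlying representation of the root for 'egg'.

/fofuʃ/

The root 'egg' surfaces as [fofuʃe] and [fofusɔ], with a stem-final [ʃ] ~ [s] alternation.
But 'cloud' keeps [s] in both environments ([lɔfɔse], [lɔfɔsɔ]), so there is no rule changing /s/ to [ʃ] before the NEG suffix.
The alternation reflects depalatalization: palato-alveolar /ʃ/ becomes [s] when no front vowel follows. /ʃ/ is underlying.
Hence 'egg' is /fofuʃ/ underlyingly.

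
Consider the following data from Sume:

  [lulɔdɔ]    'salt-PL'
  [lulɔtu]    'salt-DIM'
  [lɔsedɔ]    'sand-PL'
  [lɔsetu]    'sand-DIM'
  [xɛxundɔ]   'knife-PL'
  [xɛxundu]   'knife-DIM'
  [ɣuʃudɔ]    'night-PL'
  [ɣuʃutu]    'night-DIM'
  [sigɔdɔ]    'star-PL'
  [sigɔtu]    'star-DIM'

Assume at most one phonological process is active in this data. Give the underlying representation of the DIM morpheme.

/-tu/

The DIM suffix surfaces as [-du] and [-tu], depending on the final segment of the stem.
By contrast the PL suffix keeps its initial [d] throughout — that segment must be underlying.
The DIM suffix is therefore /-tu/ underlyingly, with post-nasal voicing: voiceless stops become voiced after a nasal.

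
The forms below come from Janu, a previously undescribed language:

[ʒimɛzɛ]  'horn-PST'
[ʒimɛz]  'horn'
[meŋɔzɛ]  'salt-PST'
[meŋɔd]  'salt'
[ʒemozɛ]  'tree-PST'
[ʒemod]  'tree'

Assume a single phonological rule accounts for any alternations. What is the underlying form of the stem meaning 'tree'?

/ʒemod/

The stem for 'tree' ends in [z] in [ʒemozɛ] but [d] in [ʒemod].
Compare 'horn', with invariant [z] in [ʒimɛzɛ] and [ʒimɛz]: an analysis with underlying /z/ and a rule producing [d] in isolation would wrongly predict alternation here too.
So /d/ is underlying, and a rule of intervocalic spirantization — voiced stops become fricatives between vowels — gives [z].
So 'tree' = /ʒemod/.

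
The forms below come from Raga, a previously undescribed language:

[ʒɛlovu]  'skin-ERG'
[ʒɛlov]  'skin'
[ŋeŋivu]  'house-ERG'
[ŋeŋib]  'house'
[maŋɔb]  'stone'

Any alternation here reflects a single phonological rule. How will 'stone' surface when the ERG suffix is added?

In [ŋeŋivu] and [ŋeŋib] the final segment of 'house' alternates: [v] ~ [b].
Compare 'skin', with invariant [v] in [ʒɛlovu] and [ʒɛlov]: an analysis with underlying /v/ and a rule producing [b] in isolation would wrongly predict alternation here too.
Therefore /b/ is basic and [v] is derived by intervocalic spirantization (voiced stops become fricatives between vowels).
The one attested form of 'stone', [maŋɔb], shows underlying /maŋɔb/. Applying the same rule between vowels gives [maŋɔvu].

[maŋɔvu]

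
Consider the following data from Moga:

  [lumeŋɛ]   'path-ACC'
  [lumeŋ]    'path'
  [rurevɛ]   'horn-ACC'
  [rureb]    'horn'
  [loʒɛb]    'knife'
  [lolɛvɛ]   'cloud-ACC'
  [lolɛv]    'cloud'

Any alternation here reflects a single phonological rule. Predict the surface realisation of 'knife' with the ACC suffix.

[loʒɛvɛ]

'horn' shows [v] ~ [b] at the end of the stem ([rurevɛ] vs [rureb]).
The stem 'cloud' ([lolɛvɛ], [lolɛv]) shows [v] unchanged in both environments, so [v] cannot be basic with [b] derived in isolation.
Therefore /b/ is basic and [v] is derived by intervocalic spirantization (voiced stops become fricatives between vowels).
The one attested form of 'knife', [loʒɛb], shows underlying /loʒɛb/. Applying the same rule between vowels gives [loʒɛvɛ].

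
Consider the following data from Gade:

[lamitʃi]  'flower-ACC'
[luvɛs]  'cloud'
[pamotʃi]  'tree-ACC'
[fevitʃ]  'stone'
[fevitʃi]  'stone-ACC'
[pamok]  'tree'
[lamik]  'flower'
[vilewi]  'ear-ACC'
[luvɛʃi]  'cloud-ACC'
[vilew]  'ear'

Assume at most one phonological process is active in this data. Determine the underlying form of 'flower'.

The stem for 'flower' ends in [tʃ] in [lamitʃi] but [k] in [lamik].
But 'stone' keeps [tʃ] in both environments ([fevitʃi], [fevitʃ]), so there is no rule changing /tʃ/ to [k] in isolation.
Therefore /k/ is basic and [tʃ] is derived by palatalization before a front vowel (/k/ and /s/ become palato-alveolar [tʃ] and [ʃ] before a front vowel).
So 'flower' = /lamik/.

/lamik/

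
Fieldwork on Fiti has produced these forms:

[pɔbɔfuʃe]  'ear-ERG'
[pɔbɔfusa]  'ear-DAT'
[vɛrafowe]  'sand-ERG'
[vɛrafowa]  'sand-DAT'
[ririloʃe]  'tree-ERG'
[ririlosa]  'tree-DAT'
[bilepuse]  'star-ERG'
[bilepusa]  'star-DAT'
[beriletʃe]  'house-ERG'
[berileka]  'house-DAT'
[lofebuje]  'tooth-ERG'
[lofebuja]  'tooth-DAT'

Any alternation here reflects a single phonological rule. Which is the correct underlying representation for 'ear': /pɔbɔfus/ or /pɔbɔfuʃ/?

/pɔbɔfuʃ/

'ear' shows [ʃ] ~ [s] at the end of the stem ([pɔbɔfuʃe] vs [pɔbɔfusa]).
The stem 'star' ([bilepuse], [bilepusa]) shows [s] unchanged in both environments, so [s] cannot be basic with [ʃ] derived before the ERG suffix.
Therefore /ʃ/ is basic and [s] is derived by depalatalization (palato-alveolar /tʃ/ and /ʃ/ become [k] and [s] when no front vowel follows).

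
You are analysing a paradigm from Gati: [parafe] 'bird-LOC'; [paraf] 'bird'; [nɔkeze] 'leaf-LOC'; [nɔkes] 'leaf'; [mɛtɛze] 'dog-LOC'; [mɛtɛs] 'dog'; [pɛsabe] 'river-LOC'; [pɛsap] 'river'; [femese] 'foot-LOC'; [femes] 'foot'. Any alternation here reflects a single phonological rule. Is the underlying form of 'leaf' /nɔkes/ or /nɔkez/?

/nɔkez/

The root 'leaf' surfaces as [nɔkeze] and [nɔkes], with a stem-final [z] ~ [s] alternation.
If /s/ were underlying and a rule turned it into [z] before the LOC suffix, 'foot' would also alternate; but it has [s] in both [femese] and [femes].
The underlying segment must be /z/; voiced obstruents become voiceless word-finally, yielding [s] there.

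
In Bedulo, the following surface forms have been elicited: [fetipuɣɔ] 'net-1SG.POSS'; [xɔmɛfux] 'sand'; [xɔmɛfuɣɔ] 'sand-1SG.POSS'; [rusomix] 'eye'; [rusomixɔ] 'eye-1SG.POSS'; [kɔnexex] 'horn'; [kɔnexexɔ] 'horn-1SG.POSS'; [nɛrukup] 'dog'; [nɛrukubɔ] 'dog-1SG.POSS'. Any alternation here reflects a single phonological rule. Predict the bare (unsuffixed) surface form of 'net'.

[fetipux]

'sand' shows [x] ~ [ɣ] at the end of the stem ([xɔmɛfux] vs [xɔmɛfuɣɔ]).
Compare 'eye', with invariant [x] in [rusomix] and [rusomixɔ]: an analysis with underlying /x/ and a rule producing [ɣ] before the 1SG.POSS suffix would wrongly predict alternation here too.
Therefore /ɣ/ is basic and [x] is derived by word-final obstruent devoicing (voiced obstruents become voiceless word-finally).
From [fetipuɣɔ] the stem 'net' is /fetipuɣ/; word-finally this yields [fetipux].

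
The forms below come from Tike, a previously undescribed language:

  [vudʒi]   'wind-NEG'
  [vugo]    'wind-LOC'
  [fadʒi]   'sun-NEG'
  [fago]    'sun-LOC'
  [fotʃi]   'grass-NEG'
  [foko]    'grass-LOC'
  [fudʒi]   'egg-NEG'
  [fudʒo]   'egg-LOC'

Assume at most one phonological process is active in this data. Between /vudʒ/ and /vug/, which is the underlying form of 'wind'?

The stem for 'wind' ends in [dʒ] in [vudʒi] but [g] in [vugo].
Compare 'egg', with invariant [dʒ] in [fudʒi] and [fudʒo]: an analysis with underlying /dʒ/ and a rule producing [g] before the LOC suffix would wrongly predict alternation here too.
Therefore /g/ is basic and [dʒ] is derived by palatalization before a front vowel (/k/ and /g/ become palato-alveolar [tʃ] and [dʒ] before a front vowel).

/vug/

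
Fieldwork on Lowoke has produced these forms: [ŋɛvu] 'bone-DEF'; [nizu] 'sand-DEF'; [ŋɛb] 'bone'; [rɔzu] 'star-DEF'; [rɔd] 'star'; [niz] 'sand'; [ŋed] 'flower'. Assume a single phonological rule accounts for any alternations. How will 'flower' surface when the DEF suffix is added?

The root 'star' surfaces as [rɔd] and [rɔzu], with a stem-final [d] ~ [z] alternation.
If /z/ were underlying and a rule turned it into [d] in isolation, 'sand' would also alternate; but it has [z] in both [niz] and [nizu].
The underlying segment must be /d/; voiced stops become fricatives between vowels, yielding [z] there.
The one attested form of 'flower', [ŋed], shows underlying /ŋed/. Applying the same rule between vowels gives [ŋezu].

[ŋezu]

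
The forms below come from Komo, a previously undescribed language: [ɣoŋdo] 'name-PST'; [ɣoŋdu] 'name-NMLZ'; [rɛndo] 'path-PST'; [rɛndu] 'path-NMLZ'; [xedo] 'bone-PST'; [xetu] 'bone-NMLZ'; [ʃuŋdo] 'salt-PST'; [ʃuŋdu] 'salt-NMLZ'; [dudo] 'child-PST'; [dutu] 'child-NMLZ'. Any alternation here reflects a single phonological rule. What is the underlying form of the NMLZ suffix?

The NMLZ suffix surfaces as [-du] and [-tu], depending on the final segment of the stem.
The PST suffix, which begins with [d], is invariant after every stem; so [d] is not altered by any rule here.
The NMLZ suffix is therefore /-tu/ underlyingly, with post-nasal voicing: voiceless stops become voiced after a nasal.

/-tu/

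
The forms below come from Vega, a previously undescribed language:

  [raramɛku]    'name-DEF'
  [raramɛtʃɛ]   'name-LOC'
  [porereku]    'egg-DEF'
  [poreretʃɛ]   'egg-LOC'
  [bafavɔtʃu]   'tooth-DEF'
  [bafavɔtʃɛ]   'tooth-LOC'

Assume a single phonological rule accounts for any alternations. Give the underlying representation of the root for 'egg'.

'egg' shows [k] ~ [tʃ] at the end of the stem ([porereku] vs [poreretʃɛ]).
Compare 'tooth', with invariant [tʃ] in [bafavɔtʃu] and [bafavɔtʃɛ]: an analysis with underlying /tʃ/ and a rule producing [k] before the DEF suffix would wrongly predict alternation here too.
The alternation reflects palatalization before a front vowel: /k/ becomes palato-alveolar [tʃ] before a front vowel. /k/ is underlying.
The underlying form of 'egg' is therefore /porerek/.

/porerek/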